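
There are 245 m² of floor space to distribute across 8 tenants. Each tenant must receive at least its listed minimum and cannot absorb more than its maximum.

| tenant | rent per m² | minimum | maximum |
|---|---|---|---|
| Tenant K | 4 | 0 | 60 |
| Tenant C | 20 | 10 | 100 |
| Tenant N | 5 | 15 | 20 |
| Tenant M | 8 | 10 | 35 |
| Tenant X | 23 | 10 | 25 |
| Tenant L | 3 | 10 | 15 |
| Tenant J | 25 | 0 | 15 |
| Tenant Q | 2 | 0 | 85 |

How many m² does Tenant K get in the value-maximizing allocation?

Meeting every minimum uses 0+10+15+10+10+10+0+0 = 55 m², leaving 190.
Rank by rent per m²: Tenant J 25 > Tenant X 23 > Tenant C 20 > Tenant M 8 > Tenant N 5 > Tenant K 4 > Tenant L 3 > Tenant Q 2.
Give Tenant J 15 more to hit its cap of 15 ; 175 left.
Tenant X takes 15 more to reach its cap of 25 ; 160 left.
Give Tenant C 90 more to hit its cap of 100 ; 70 left.
Give Tenant M 25 more to hit its cap of 35 ; 45 left.
Tenant N takes 5 more to reach its cap of 20 ; 40 left.
Only 40 left; Tenant K takes them to reach 40.

40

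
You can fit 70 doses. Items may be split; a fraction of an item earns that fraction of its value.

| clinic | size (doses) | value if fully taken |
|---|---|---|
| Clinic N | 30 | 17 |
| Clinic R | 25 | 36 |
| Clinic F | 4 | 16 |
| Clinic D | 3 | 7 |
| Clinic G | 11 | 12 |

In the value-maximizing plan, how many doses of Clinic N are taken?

27

Best value per unit of size first: Clinic F 16/4≈4, Clinic D 7/3≈2.33, Clinic R 36/25≈1.44, Clinic G 12/11≈1.09, Clinic N 17/30≈0.567.
Take all of Clinic F (4 doses, value 16) — 66 doses left.
All 3 doses of Clinic D fit (value 7) — 63 remain.
Take all of Clinic R (25 doses, value 36) — 38 doses left.
Clinic G: take in full, 11 doses for value 12 — 27 left.
Fill the last 27 doses with part of Clinic N: 27/30 of it earns 15.3.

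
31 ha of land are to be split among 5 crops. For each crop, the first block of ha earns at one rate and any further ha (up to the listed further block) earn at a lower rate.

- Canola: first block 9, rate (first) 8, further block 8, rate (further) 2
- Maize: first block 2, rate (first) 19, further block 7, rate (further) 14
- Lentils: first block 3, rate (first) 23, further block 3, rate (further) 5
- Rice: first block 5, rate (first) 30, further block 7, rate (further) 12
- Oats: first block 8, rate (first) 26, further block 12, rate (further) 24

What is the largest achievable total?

Rank every tier by rate: Rice/T1 30 > Oats/T1 26 > Oats/T2 24 > Lentils/T1 23 > Maize/T1 19 > Maize/T2 14 > Rice/T2 12 > Canola/T1 8 > Lentils/T2 5 > Canola/T2 2.
Rice/T1 (30): +5 → 26 left.
Oats/T1 (26): +8 → 18 left.
Oats T2 at 24: fill all 12 → 6 left.
Lentils T1 at 23: fill all 3 → 3 left.
Maize T1 at 19: fill all 2 → 1 left.
Maize/T2: +1 of 7 at 14; pool empty.
Total = 30×5 + 26×8 + 24×12 + 23×3 + 19×2 + 14×1 = 767.

767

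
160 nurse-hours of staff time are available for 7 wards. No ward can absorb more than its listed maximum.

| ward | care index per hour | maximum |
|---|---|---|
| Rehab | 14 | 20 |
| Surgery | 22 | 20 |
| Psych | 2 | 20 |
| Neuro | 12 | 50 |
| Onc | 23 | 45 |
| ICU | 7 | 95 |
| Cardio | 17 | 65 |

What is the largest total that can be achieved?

Highest care index per hour first: Onc 23 > Surgery 22 > Cardio 17 > Rehab 14 > Neuro 12 > ICU 7 > Psych 2.
Onc: +45 to 45 (cap) — 115 left.
Surgery takes 20 to reach its cap of 20 — 95 left.
Cardio takes 65 to reach its cap of 65 — 30 left.
Rehab: +20 to 20 (cap) — 10 left.
Neuro has room for 50 but only 10 remain, so it gets 10.
Total = 14×20 + 22×20 + 12×10 + 23×45 + 17×65 = 2980.

2980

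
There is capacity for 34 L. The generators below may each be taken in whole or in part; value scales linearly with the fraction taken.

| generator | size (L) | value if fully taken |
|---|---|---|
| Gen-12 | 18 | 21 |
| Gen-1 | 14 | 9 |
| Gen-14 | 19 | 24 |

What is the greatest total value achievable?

Rank by value-to-size ratio: Gen-14 24/19≈1.26, Gen-12 21/18≈1.17, Gen-1 9/14≈0.643.
Take all of Gen-14 (19 L, value 24) → 15 L left.
Only 15 L remain; take 15/18 of Gen-12 for value 21×15/18 = 17.5.
Total value = 41.5.

41.5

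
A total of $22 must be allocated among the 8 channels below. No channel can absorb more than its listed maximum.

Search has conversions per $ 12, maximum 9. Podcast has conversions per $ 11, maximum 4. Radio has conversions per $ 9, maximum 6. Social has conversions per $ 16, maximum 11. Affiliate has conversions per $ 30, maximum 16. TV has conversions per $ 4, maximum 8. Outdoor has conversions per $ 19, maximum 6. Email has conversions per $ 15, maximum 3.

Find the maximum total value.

594

Order the channels by conversions per $: Affiliate 30 > Outdoor 19 > Social 16 > Email 15 > Search 12 > Podcast 11 > Radio 9 > TV 4.
Affiliate: +16 to 16 (cap) → 6 left.
Give Outdoor 6 to hit its cap of 6 → 0 left.
Total = 30×16 + 19×6 = 594.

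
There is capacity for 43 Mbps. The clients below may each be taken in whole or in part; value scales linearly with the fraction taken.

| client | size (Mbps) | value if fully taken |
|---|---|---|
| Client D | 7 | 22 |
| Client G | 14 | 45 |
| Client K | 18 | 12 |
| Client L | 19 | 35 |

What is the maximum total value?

104

Best value per unit of size first: Client G 45/14≈3.21, Client D 22/7≈3.14, Client L 35/19≈1.84, Client K 12/18≈0.667.
All 14 Mbps of Client G fit (value 45) — 29 remain.
All 7 Mbps of Client D fit (value 22) — 22 remain.
Client L: take in full, 19 Mbps for value 35 — 3 left.
Fill the last 3 Mbps with part of Client K: 3/18 of it earns 2.
Total value = 104.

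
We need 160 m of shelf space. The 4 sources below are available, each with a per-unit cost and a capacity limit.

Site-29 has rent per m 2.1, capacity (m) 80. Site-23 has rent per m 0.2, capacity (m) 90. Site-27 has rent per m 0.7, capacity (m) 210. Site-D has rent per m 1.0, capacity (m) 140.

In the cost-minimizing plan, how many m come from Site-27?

70

Cheapest first:
Site-23 at 0.2: take all 90 m ; 70 still needed.
Site-27 at 0.7: take 70 of its 210 ; requirement met.
Site-D, Site-29: unused.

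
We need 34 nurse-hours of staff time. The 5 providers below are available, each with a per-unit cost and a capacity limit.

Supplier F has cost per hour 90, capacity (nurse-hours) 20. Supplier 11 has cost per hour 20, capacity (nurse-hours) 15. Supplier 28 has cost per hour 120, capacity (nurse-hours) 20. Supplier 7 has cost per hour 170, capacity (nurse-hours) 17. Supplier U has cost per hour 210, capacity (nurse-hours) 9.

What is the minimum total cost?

2010

Cheapest first:
Supplier 11 (20): use full 15 → 19 nurse-hours to go.
Supplier F at 90: take 19 of its 20 → requirement met.
Supplier 28, Supplier 7, Supplier U: unused.
Cost = 15×20 + 19×90 = 2010.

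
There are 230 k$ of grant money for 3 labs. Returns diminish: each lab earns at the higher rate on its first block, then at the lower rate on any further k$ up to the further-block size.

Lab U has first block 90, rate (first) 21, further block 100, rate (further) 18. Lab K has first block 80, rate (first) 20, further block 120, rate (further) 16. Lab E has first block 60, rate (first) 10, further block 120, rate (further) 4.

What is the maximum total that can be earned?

4570

Order all 6 blocks by rate: Lab U/tier1 21 > Lab K/tier1 20 > Lab U/tier2 18 > Lab K/tier2 16 > Lab E/tier1 10 > Lab E/tier2 4.
Fill Lab U tier1 block (90 at 21) ; 140 left.
Lab K tier1 at 20: fill all 80 ; 60 left.
60 remain; put them into Lab U tier2 at 18.
Total = 21×90 + 20×80 + 18×60 = 4570.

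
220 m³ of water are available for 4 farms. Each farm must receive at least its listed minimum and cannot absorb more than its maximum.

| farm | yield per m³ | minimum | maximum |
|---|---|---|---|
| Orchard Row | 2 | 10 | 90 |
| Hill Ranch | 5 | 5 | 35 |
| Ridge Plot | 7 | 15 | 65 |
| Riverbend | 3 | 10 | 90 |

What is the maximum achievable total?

960

Meeting every minimum uses 10+5+15+10 = 40 m³, leaving 180.
Order the farms by yield per m³: Ridge Plot 7 > Hill Ranch 5 > Riverbend 3 > Orchard Row 2.
Ridge Plot takes 50 more to reach its cap of 65 ; 130 left.
Hill Ranch: +30 to 35 (cap) ; 100 left.
Riverbend: +80 to 90 (cap) ; 20 left.
Orchard Row has room for 80 more but only 20 remain, so it gets 30.
Total = 2×30 + 5×35 + 7×65 + 3×90 = 960.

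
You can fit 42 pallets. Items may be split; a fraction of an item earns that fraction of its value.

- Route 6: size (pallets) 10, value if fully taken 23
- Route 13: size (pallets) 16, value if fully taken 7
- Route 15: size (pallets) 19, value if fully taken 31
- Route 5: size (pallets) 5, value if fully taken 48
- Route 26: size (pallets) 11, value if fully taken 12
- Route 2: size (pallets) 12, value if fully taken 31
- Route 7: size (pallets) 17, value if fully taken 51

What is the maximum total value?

Rank by value-to-size ratio: Route 5 48/5≈9.6, Route 7 51/17≈3, Route 2 31/12≈2.58, Route 6 23/10≈2.3, Route 15 31/19≈1.63, Route 26 12/11≈1.09, Route 13 7/16≈0.438.
Route 5: take in full, 5 pallets for value 48 → 37 left.
All 17 pallets of Route 7 fit (value 51) → 20 remain.
All 12 pallets of Route 2 fit (value 31) → 8 remain.
Only 8 pallets remain; take 8/10 of Route 6 for value 23×8/10 = 18.4.
Total value = 148.4.

148.4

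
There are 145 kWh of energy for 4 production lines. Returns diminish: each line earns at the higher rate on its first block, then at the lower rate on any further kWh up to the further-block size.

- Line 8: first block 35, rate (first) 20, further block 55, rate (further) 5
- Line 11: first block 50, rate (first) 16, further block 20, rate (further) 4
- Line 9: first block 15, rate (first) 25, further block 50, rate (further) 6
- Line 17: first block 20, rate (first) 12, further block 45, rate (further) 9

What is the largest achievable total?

2340

Treat each block as its own option and order by rate: Line 9/tier1 25 > Line 8/tier1 20 > Line 11/tier1 16 > Line 17/tier1 12 > Line 17/tier2 9 > Line 9/tier2 6 > Line 8/tier2 5 > Line 11/tier2 4.
Line 9/tier1 (25): +15 — 130 left.
Line 8/tier1 (20): +35 — 95 left.
Line 11/tier1 (16): +50 — 45 left.
Fill Line 17 tier1 block (20 at 12) — 25 left.
Line 17 tier2 at 9: only 25 left, fill 25.
Total = 25×15 + 20×35 + 16×50 + 12×20 + 9×25 = 2340.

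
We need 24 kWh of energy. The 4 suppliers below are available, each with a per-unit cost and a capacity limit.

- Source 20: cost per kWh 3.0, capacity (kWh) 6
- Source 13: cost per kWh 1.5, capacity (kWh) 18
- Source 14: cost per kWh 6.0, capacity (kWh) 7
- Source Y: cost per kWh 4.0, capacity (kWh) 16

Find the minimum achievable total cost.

45

Use suppliers in increasing cost order.
Source 13 at 1.5: take all 18 kWh ; 6 still needed.
Source 20 at 3.0: take all 6 kWh ; 0 still needed.
Source Y, Source 14: unused.
Cost = 18×1.5 + 6×3.0 = 45.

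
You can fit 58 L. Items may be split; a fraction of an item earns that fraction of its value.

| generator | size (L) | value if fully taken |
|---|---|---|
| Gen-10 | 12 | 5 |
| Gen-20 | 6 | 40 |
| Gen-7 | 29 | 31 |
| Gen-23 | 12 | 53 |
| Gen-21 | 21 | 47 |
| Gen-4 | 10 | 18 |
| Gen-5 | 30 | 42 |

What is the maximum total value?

170.6

Rank by value-to-size ratio: Gen-20 40/6≈6.67, Gen-23 53/12≈4.42, Gen-21 47/21≈2.24, Gen-4 18/10≈1.8, Gen-5 42/30≈1.4, Gen-7 31/29≈1.07, Gen-10 5/12≈0.417.
Take all of Gen-20 (6 L, value 40) → 52 L left.
Gen-23: take in full, 12 L for value 53 → 40 left.
All 21 L of Gen-21 fit (value 47) → 19 remain.
Gen-4: take in full, 10 L for value 18 → 9 left.
Only 9 L remain; take 9/30 of Gen-5 for value 42×9/30 = 12.6.
Total value = 170.6.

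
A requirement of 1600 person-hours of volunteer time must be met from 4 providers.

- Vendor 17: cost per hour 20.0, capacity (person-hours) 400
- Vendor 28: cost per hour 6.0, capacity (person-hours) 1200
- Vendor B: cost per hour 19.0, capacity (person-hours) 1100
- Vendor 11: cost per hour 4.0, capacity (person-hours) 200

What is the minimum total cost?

Fill from the cheapest provider first.
Take 200 from Vendor 11 at 4.0 ; need 1400 more.
Vendor 28 at 6.0: take all 1200 person-hours ; 200 still needed.
Vendor B at 19.0: take 200 of its 1100 ; requirement met.
Vendor 17: unused.
Cost = 200×4.0 + 1200×6.0 + 200×19.0 = 11800.

11800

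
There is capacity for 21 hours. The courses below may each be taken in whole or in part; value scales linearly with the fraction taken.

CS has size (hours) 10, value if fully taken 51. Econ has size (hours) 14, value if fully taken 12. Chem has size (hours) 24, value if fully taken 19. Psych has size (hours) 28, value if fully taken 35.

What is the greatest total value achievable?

64.75

Sort by value density: CS 51/10≈5.1, Psych 35/28≈1.25, Econ 12/14≈0.857, Chem 19/24≈0.792.
Take all of CS (10 hours, value 51) ; 11 hours left.
Only 11 hours remain; take 11/28 of Psych for value 35×11/28 = 13.75.
Total value = 64.75.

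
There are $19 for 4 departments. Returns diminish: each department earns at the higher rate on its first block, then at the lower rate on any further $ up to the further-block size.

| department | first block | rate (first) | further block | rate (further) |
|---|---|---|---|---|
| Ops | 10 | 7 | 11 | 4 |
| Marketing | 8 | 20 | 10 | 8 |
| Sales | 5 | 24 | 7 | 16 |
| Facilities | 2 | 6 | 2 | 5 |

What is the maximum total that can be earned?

Rank every tier by rate: Sales/tier1 24 > Marketing/tier1 20 > Sales/tier2 16 > Marketing/tier2 8 > Ops/tier1 7 > Facilities/tier1 6 > Facilities/tier2 5 > Ops/tier2 4.
Fill Sales tier1 block (5 at 24) → 14 left.
Fill Marketing tier1 block (8 at 20) → 6 left.
Sales tier2 at 16: only 6 left, fill 6.
Total = 24×5 + 20×8 + 16×6 = 376.

376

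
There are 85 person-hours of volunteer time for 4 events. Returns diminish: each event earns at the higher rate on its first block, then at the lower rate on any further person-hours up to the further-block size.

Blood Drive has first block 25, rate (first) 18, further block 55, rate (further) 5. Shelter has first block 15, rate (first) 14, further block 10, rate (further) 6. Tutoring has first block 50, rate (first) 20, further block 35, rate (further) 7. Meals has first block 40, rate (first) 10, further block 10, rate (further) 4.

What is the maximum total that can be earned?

Order all 8 blocks by rate: Tutoring/tier1 20 > Blood Drive/tier1 18 > Shelter/tier1 14 > Meals/tier1 10 > Tutoring/tier2 7 > Shelter/tier2 6 > Blood Drive/tier2 5 > Meals/tier2 4.
Tutoring tier1 at 20: fill all 50 ; 35 left.
Blood Drive tier1 at 18: fill all 25 ; 10 left.
10 remain; put them into Shelter tier1 at 14.
Total = 20×50 + 18×25 + 14×10 = 1590.

1590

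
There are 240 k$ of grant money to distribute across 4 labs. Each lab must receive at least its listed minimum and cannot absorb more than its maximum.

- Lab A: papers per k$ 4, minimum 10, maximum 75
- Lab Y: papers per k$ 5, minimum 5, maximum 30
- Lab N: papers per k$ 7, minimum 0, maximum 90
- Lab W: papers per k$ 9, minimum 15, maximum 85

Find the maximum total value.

Meeting every minimum uses 10+5+0+15 = 30 k$, leaving 210.
Highest papers per k$ first: Lab W 9 > Lab N 7 > Lab Y 5 > Lab A 4.
Lab W takes 70 more to reach its cap of 85 ; 140 left.
Give Lab N 90 more to hit its cap of 90 ; 50 left.
Lab Y: +25 to 30 (cap) ; 25 left.
Lab A has room for 65 more but only 25 remain, so it gets 35.
Total = 4×35 + 5×30 + 7×90 + 9×85 = 1685.

1685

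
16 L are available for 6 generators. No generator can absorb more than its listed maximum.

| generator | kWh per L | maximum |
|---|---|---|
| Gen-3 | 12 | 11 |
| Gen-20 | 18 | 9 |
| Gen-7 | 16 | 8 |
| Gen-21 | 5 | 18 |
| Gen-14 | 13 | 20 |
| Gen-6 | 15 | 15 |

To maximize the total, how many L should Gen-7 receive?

7

Rank by kWh per L: Gen-20 18 > Gen-7 16 > Gen-6 15 > Gen-14 13 > Gen-3 12 > Gen-21 5.
Gen-20: +9 to 9 (cap) → 7 left.
Gen-7: +7 (room for 8) → 7. Pool exhausted.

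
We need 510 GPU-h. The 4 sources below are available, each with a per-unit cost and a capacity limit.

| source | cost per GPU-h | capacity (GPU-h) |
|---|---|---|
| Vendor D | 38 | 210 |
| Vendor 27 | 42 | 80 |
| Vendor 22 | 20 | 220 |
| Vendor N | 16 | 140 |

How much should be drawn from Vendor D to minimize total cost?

150

Fill from the cheapest source first.
Vendor N (16): use full 140 — 370 GPU-h to go.
Take 220 from Vendor 22 at 20 — need 150 more.
Take 150 from Vendor D at 38 to finish.
Vendor 27: unused.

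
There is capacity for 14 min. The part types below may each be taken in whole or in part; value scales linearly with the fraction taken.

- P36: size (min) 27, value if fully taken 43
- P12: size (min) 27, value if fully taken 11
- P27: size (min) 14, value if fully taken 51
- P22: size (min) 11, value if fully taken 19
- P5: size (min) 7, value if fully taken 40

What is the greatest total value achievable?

65.5

Rank by value-to-size ratio: P5 40/7≈5.71, P27 51/14≈3.64, P22 19/11≈1.73, P36 43/27≈1.59, P12 11/27≈0.407.
P5: take in full, 7 min for value 40 → 7 left.
7 min left: a 7/14 share of P27 gives 51×7/14 = 25.5.
Total value = 65.5.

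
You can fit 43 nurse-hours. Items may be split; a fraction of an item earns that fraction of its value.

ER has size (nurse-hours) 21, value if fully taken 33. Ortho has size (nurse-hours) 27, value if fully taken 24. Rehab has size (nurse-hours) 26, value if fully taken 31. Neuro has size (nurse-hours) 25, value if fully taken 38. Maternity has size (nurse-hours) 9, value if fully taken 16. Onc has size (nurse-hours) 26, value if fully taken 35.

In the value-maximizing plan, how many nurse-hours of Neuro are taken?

Best value per unit of size first: Maternity 16/9≈1.78, ER 33/21≈1.57, Neuro 38/25≈1.52, Onc 35/26≈1.35, Rehab 31/26≈1.19, Ortho 24/27≈0.889.
All 9 nurse-hours of Maternity fit (value 16) — 34 remain.
Take all of ER (21 nurse-hours, value 33) — 13 nurse-hours left.
Fill the last 13 nurse-hours with part of Neuro: 13/25 of it earns 19.76.

13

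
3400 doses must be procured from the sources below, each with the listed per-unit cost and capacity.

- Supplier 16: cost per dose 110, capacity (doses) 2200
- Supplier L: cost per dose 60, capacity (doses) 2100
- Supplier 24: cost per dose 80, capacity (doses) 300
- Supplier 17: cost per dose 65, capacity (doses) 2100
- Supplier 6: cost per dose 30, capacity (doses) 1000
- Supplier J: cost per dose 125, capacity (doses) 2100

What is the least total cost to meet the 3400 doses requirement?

Fill from the cheapest source first.
Take 1000 from Supplier 6 at 30 → need 2400 more.
Take 2100 from Supplier L at 60 → need 300 more.
Take 300 from Supplier 17 at 65 to finish.
Supplier 24, Supplier 16, Supplier J: unused.
Cost = 1000×30 + 2100×60 + 300×65 = 175500.

175500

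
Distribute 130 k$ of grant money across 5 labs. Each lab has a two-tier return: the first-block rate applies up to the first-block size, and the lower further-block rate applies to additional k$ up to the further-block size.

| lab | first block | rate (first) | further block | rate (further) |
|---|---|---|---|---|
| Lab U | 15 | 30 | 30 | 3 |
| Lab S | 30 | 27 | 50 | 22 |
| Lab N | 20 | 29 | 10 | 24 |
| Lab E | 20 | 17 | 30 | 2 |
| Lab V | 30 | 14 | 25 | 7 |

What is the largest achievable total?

Treat each block as its own option and order by rate: Lab U/tier1 30 > Lab N/tier1 29 > Lab S/tier1 27 > Lab N/tier2 24 > Lab S/tier2 22 > Lab E/tier1 17 > Lab V/tier1 14 > Lab V/tier2 7 > Lab U/tier2 3 > Lab E/tier2 2.
Lab U tier1 at 30: fill all 15 ; 115 left.
Lab N/tier1 (29): +20 ; 95 left.
Fill Lab S tier1 block (30 at 27) ; 65 left.
Fill Lab N tier2 block (10 at 24) ; 55 left.
Lab S tier2 at 22: fill all 50 ; 5 left.
5 remain; put them into Lab E tier1 at 17.
Total = 30×15 + 29×20 + 27×30 + 24×10 + 22×50 + 17×5 = 3265.

3265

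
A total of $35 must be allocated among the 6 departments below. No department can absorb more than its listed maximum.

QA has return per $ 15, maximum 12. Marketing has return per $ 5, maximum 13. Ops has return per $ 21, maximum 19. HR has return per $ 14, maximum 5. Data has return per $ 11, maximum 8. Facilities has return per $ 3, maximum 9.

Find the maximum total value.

635

Order the departments by return per $: Ops 21 > QA 15 > HR 14 > Data 11 > Marketing 5 > Facilities 3.
Ops: +19 to 19 (cap) → 16 left.
Give QA 12 to hit its cap of 12 → 4 left.
HR: +4 (room for 5) → 4. Pool exhausted.
Total = 15×12 + 21×19 + 14×4 = 635.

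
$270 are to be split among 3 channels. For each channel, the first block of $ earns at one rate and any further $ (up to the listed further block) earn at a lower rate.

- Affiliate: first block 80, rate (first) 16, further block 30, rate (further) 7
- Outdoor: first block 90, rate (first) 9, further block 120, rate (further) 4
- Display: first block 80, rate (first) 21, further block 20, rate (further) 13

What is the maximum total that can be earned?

Treat each block as its own option and order by rate: Display/tier1 21 > Affiliate/tier1 16 > Display/tier2 13 > Outdoor/tier1 9 > Affiliate/tier2 7 > Outdoor/tier2 4.
Fill Display tier1 block (80 at 21) → 190 left.
Affiliate tier1 at 16: fill all 80 → 110 left.
Fill Display tier2 block (20 at 13) → 90 left.
Fill Outdoor tier1 block (90 at 9) → 0 left.
Total = 21×80 + 16×80 + 13×20 + 9×90 = 4030.

4030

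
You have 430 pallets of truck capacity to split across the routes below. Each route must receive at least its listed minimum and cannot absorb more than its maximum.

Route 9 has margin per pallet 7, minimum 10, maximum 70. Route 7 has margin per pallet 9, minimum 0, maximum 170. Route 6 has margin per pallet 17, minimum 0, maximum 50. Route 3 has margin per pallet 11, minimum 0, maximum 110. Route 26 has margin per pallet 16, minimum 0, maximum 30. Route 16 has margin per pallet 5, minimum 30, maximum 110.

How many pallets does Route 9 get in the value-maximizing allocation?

40

Meeting every minimum uses 10+0+0+0+0+30 = 40 pallets, leaving 390.
Order the routes by margin per pallet: Route 6 17 > Route 26 16 > Route 3 11 > Route 7 9 > Route 9 7 > Route 16 5.
Route 6: +50 to 50 (cap) → 340 left.
Route 26 takes 30 more to reach its cap of 30 → 310 left.
Route 3: +110 to 110 (cap) → 200 left.
Route 7: +170 to 170 (cap) → 30 left.
Only 30 left; Route 9 takes them to reach 40.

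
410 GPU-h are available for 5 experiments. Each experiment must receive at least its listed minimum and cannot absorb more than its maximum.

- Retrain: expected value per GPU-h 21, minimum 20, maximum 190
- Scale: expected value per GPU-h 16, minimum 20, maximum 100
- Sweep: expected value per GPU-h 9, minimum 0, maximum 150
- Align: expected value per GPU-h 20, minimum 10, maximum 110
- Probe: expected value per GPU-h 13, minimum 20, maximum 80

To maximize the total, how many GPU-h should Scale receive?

90

Meeting every minimum uses 20+20+0+10+20 = 70 GPU-h, leaving 340.
Rank by expected value per GPU-h: Retrain 21 > Align 20 > Scale 16 > Probe 13 > Sweep 9.
Give Retrain 170 more to hit its cap of 190 → 170 left.
Align: +100 to 110 (cap) → 70 left.
Scale has room for 80 more but only 70 remain, so it gets 90.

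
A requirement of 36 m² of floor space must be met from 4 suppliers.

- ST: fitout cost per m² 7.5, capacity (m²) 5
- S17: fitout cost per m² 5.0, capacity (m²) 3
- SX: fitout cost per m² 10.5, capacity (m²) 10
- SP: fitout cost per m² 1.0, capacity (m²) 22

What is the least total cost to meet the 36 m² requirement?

137.5

Fill from the cheapest supplier first.
Take 22 from SP at 1.0 — need 14 more.
Take 3 from S17 at 5.0 — need 11 more.
ST (7.5): use full 5 — 6 m² to go.
SX at 10.5: take 6 of its 10 — requirement met.
Cost = 22×1.0 + 3×5.0 + 5×7.5 + 6×10.5 = 137.5.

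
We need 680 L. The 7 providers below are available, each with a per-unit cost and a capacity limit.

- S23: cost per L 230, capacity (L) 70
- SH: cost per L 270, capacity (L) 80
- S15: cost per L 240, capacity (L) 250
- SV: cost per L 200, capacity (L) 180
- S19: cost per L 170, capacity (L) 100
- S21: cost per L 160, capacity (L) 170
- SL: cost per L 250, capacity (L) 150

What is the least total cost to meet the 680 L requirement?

Use providers in increasing cost order.
S21 at 160: take all 170 L — 510 still needed.
S19 at 170: take all 100 L — 410 still needed.
Take 180 from SV at 200 — need 230 more.
Take 70 from S23 at 230 — need 160 more.
Take 160 from S15 at 240 to finish.
SL, SH: unused.
Cost = 170×160 + 100×170 + 180×200 + 70×230 + 160×240 = 134700.

134700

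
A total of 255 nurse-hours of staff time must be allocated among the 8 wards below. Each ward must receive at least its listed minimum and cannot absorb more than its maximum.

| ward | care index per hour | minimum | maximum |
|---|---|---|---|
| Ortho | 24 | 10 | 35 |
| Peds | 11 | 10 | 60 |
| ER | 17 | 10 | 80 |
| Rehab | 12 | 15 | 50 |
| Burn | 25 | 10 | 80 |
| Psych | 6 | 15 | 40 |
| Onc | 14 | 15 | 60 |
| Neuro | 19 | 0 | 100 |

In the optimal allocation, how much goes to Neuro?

Meeting every minimum uses 10+10+10+15+10+15+15+0 = 85 nurse-hours, leaving 170.
Highest care index per hour first: Burn 25 > Ortho 24 > Neuro 19 > ER 17 > Onc 14 > Rehab 12 > Peds 11 > Psych 6.
Give Burn 70 more to hit its cap of 80 → 100 left.
Ortho: +25 to 35 (cap) → 75 left.
Neuro: +75 (room for 100) → 75. Pool exhausted.

75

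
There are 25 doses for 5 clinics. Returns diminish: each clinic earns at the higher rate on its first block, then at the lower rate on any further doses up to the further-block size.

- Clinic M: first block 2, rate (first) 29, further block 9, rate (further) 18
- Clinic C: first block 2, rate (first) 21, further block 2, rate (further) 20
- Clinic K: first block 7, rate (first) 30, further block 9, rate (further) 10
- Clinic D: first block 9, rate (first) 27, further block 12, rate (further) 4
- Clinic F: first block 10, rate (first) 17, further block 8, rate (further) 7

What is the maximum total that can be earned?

647

Order all 10 blocks by rate: Clinic K/T1 30 > Clinic M/T1 29 > Clinic D/T1 27 > Clinic C/T1 21 > Clinic C/T2 20 > Clinic M/T2 18 > Clinic F/T1 17 > Clinic K/T2 10 > Clinic F/T2 7 > Clinic D/T2 4.
Clinic K T1 at 30: fill all 7 → 18 left.
Clinic M T1 at 29: fill all 2 → 16 left.
Clinic D/T1 (27): +9 → 7 left.
Clinic C T1 at 21: fill all 2 → 5 left.
Fill Clinic C T2 block (2 at 20) → 3 left.
3 remain; put them into Clinic M T2 at 18.
Total = 30×7 + 29×2 + 27×9 + 21×2 + 20×2 + 18×3 = 647.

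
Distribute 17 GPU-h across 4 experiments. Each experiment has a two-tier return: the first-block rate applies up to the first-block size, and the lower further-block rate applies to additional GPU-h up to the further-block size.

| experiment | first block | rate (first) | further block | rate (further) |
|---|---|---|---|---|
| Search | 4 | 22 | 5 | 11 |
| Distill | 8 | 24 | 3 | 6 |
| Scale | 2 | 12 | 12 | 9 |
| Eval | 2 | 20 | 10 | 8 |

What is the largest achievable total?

355

Order all 8 blocks by rate: Distill/T1 24 > Search/T1 22 > Eval/T1 20 > Scale/T1 12 > Search/T2 11 > Scale/T2 9 > Eval/T2 8 > Distill/T2 6.
Fill Distill T1 block (8 at 24) → 9 left.
Fill Search T1 block (4 at 22) → 5 left.
Fill Eval T1 block (2 at 20) → 3 left.
Scale/T1 (12): +2 → 1 left.
1 remain; put them into Search T2 at 11.
Total = 24×8 + 22×4 + 20×2 + 12×2 + 11×1 = 355.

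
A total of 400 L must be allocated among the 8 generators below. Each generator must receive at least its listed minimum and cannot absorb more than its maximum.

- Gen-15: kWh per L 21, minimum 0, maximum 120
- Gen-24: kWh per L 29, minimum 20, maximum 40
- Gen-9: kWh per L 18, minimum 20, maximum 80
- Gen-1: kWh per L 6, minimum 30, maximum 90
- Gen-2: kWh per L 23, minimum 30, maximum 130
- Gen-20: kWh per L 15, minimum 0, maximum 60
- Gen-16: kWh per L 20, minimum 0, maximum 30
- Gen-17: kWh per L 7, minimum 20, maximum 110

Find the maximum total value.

8130

Meeting every minimum uses 0+20+20+30+30+0+0+20 = 120 L, leaving 280.
Rank by kWh per L: Gen-24 29 > Gen-2 23 > Gen-15 21 > Gen-16 20 > Gen-9 18 > Gen-20 15 > Gen-17 7 > Gen-1 6.
Gen-24: +20 to 40 (cap) → 260 left.
Gen-2 takes 100 more to reach its cap of 130 → 160 left.
Gen-15: +120 to 120 (cap) → 40 left.
Give Gen-16 30 more to hit its cap of 30 → 10 left.
Gen-9: +10 (room for 60) → 30. Pool exhausted.
Total = 21×120 + 29×40 + 18×30 + 6×30 + 23×130 + 20×30 + 7×20 = 8130.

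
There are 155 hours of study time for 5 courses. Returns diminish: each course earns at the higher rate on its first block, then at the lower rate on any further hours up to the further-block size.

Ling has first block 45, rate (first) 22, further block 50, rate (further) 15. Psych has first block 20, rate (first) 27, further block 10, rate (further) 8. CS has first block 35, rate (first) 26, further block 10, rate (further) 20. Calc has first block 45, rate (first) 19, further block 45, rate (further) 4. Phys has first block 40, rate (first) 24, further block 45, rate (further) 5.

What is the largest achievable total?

3695

Rank every tier by rate: Psych/first 27 > CS/first 26 > Phys/first 24 > Ling/first 22 > CS/second 20 > Calc/first 19 > Ling/second 15 > Psych/second 8 > Phys/second 5 > Calc/second 4.
Psych/first (27): +20 → 135 left.
CS/first (26): +35 → 100 left.
Phys/first (24): +40 → 60 left.
Ling first at 22: fill all 45 → 15 left.
Fill CS second block (10 at 20) → 5 left.
5 remain; put them into Calc first at 19.
Total = 27×20 + 26×35 + 24×40 + 22×45 + 20×10 + 19×5 = 3695.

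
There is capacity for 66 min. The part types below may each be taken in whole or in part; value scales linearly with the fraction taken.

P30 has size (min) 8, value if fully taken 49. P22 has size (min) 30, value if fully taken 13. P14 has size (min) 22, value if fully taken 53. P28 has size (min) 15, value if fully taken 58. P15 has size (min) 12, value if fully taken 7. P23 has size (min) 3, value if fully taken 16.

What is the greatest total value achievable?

185.6

Rank by value-to-size ratio: P30 49/8≈6.12, P23 16/3≈5.33, P28 58/15≈3.87, P14 53/22≈2.41, P15 7/12≈0.583, P22 13/30≈0.433.
Take all of P30 (8 min, value 49) ; 58 min left.
P23: take in full, 3 min for value 16 ; 55 left.
P28: take in full, 15 min for value 58 ; 40 left.
Take all of P14 (22 min, value 53) ; 18 min left.
All 12 min of P15 fit (value 7) ; 6 remain.
6 min left: a 6/30 share of P22 gives 13×6/30 = 2.6.
Total value = 185.6.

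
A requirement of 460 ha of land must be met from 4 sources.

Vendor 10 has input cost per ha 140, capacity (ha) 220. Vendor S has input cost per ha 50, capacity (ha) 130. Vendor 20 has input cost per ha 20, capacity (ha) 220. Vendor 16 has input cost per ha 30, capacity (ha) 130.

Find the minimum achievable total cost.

Use sources in increasing cost order.
Vendor 20 (20): use full 220 ; 240 ha to go.
Take 130 from Vendor 16 at 30 ; need 110 more.
Vendor S (50): take the remaining 110 ; done.
Vendor 10: unused.
Cost = 220×20 + 130×30 + 110×50 = 13800.

13800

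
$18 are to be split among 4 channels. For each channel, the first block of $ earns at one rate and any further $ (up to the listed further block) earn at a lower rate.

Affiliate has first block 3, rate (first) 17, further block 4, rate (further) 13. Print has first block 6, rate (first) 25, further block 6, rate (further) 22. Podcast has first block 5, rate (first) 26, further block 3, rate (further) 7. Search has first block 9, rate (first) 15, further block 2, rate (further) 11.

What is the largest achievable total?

Treat each block as its own option and order by rate: Podcast/first 26 > Print/first 25 > Print/second 22 > Affiliate/first 17 > Search/first 15 > Affiliate/second 13 > Search/second 11 > Podcast/second 7.
Fill Podcast first block (5 at 26) → 13 left.
Print first at 25: fill all 6 → 7 left.
Print/second (22): +6 → 1 left.
Affiliate/first: +1 of 3 at 17; pool empty.
Total = 26×5 + 25×6 + 22×6 + 17×1 = 429.

429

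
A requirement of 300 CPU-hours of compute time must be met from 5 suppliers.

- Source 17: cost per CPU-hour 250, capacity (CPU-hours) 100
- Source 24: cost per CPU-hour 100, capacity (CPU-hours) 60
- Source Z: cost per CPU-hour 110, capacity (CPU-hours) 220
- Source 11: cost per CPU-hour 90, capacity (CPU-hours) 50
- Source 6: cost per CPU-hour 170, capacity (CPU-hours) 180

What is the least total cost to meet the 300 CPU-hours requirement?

Fill from the cheapest supplier first.
Source 11 at 90: take all 50 CPU-hours → 250 still needed.
Source 24 at 100: take all 60 CPU-hours → 190 still needed.
Source Z (110): take the remaining 190 → done.
Source 6, Source 17: unused.
Cost = 50×90 + 60×100 + 190×110 = 31400.

31400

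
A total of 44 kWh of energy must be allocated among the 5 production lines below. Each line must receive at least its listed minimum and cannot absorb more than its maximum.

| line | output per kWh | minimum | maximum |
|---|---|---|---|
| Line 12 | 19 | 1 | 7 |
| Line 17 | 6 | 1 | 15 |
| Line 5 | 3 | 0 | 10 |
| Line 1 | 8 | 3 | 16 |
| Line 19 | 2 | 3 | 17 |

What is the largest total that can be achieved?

366

Meeting every minimum uses 1+1+0+3+3 = 8 kWh, leaving 36.
Highest output per kWh first: Line 12 19 > Line 1 8 > Line 17 6 > Line 5 3 > Line 19 2.
Line 12 takes 6 more to reach its cap of 7 ; 30 left.
Line 1 takes 13 more to reach its cap of 16 ; 17 left.
Give Line 17 14 more to hit its cap of 15 ; 3 left.
Line 5 has room for 10 more but only 3 remain, so it gets 3.
Total = 19×7 + 6×15 + 3×3 + 8×16 + 2×3 = 366.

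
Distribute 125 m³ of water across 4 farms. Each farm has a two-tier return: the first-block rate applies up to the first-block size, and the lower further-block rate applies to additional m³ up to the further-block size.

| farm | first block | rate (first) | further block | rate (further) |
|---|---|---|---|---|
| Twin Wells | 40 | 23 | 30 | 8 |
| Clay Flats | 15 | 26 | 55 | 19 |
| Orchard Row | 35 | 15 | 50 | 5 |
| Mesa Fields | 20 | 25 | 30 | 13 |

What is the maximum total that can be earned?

Treat each block as its own option and order by rate: Clay Flats/tier1 26 > Mesa Fields/tier1 25 > Twin Wells/tier1 23 > Clay Flats/tier2 19 > Orchard Row/tier1 15 > Mesa Fields/tier2 13 > Twin Wells/tier2 8 > Orchard Row/tier2 5.
Fill Clay Flats tier1 block (15 at 26) ; 110 left.
Mesa Fields/tier1 (25): +20 ; 90 left.
Twin Wells tier1 at 23: fill all 40 ; 50 left.
50 remain; put them into Clay Flats tier2 at 19.
Total = 26×15 + 25×20 + 23×40 + 19×50 = 2760.

2760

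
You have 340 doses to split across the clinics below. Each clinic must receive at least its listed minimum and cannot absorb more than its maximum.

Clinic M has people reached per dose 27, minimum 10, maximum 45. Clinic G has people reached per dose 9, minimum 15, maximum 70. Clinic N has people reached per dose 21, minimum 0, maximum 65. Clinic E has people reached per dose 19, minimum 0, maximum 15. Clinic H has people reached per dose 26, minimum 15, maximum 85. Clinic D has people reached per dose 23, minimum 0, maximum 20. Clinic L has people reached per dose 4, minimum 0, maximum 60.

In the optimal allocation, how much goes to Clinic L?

Meeting every minimum uses 10+15+0+0+15+0+0 = 40 doses, leaving 300.
Rank by people reached per dose: Clinic M 27 > Clinic H 26 > Clinic D 23 > Clinic N 21 > Clinic E 19 > Clinic G 9 > Clinic L 4.
Clinic M: +35 to 45 (cap) — 265 left.
Give Clinic H 70 more to hit its cap of 85 — 195 left.
Clinic D: +20 to 20 (cap) — 175 left.
Clinic N: +65 to 65 (cap) — 110 left.
Clinic E takes 15 more to reach its cap of 15 — 95 left.
Clinic G takes 55 more to reach its cap of 70 — 40 left.
Clinic L has room for 60 more but only 40 remain, so it gets 40.

40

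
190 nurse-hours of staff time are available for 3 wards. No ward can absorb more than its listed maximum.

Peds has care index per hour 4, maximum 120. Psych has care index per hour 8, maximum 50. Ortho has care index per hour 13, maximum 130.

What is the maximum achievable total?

Order the wards by care index per hour: Ortho 13 > Psych 8 > Peds 4.
Give Ortho 130 to hit its cap of 130 — 60 left.
Psych: +50 to 50 (cap) — 10 left.
Peds has room for 120 but only 10 remain, so it gets 10.
Total = 4×10 + 8×50 + 13×130 = 2130.

2130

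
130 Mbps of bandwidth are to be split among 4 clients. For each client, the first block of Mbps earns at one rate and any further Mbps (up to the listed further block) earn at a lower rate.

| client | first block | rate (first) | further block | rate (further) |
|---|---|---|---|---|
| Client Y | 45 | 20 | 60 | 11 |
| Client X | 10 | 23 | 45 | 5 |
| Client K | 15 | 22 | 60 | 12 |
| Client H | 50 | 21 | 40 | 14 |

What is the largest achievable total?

2650

Treat each block as its own option and order by rate: Client X/T1 23 > Client K/T1 22 > Client H/T1 21 > Client Y/T1 20 > Client H/T2 14 > Client K/T2 12 > Client Y/T2 11 > Client X/T2 5.
Client X T1 at 23: fill all 10 ; 120 left.
Client K/T1 (22): +15 ; 105 left.
Fill Client H T1 block (50 at 21) ; 55 left.
Fill Client Y T1 block (45 at 20) ; 10 left.
Client H/T2: +10 of 40 at 14; pool empty.
Total = 23×10 + 22×15 + 21×50 + 20×45 + 14×10 = 2650.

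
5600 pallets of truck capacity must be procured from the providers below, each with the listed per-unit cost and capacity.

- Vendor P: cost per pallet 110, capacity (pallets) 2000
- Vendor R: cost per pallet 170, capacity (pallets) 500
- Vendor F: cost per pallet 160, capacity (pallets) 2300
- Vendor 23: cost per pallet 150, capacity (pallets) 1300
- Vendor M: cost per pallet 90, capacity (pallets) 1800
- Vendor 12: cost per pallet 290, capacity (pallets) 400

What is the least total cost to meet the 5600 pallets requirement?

657000

Use providers in increasing cost order.
Vendor M at 90: take all 1800 pallets — 3800 still needed.
Take 2000 from Vendor P at 110 — need 1800 more.
Take 1300 from Vendor 23 at 150 — need 500 more.
Take 500 from Vendor F at 160 to finish.
Vendor R, Vendor 12: unused.
Cost = 1800×90 + 2000×110 + 1300×150 + 500×160 = 657000.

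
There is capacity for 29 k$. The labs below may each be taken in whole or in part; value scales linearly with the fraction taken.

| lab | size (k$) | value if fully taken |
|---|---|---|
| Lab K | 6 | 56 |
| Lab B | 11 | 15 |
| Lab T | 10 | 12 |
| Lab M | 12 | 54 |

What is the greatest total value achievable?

Rank by value-to-size ratio: Lab K 56/6≈9.33, Lab M 54/12≈4.5, Lab B 15/11≈1.36, Lab T 12/10≈1.2.
Lab K: take in full, 6 k$ for value 56 → 23 left.
All 12 k$ of Lab M fit (value 54) → 11 remain.
All 11 k$ of Lab B fit (value 15) → 0 remain.
Total value = 125.

125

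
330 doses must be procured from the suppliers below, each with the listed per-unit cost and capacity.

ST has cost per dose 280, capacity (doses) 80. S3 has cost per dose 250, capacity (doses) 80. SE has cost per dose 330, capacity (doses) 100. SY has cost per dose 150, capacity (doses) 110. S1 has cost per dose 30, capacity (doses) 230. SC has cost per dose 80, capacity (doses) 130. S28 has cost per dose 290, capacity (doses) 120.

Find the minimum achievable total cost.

Cheapest first:
Take 230 from S1 at 30 → need 100 more.
SC at 80: take 100 of its 130 → requirement met.
SY, S3, ST, S28, SE: unused.
Cost = 230×30 + 100×80 = 14900.

14900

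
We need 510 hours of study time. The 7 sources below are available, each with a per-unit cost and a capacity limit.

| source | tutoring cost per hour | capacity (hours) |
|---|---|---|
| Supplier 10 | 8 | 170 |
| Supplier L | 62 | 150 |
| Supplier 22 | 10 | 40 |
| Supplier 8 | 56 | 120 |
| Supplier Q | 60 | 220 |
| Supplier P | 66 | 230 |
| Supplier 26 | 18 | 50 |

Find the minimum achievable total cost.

Cheapest first:
Supplier 10 (8): use full 170 — 340 hours to go.
Supplier 22 (10): use full 40 — 300 hours to go.
Take 50 from Supplier 26 at 18 — need 250 more.
Supplier 8 at 56: take all 120 hours — 130 still needed.
Supplier Q at 60: take 130 of its 220 — requirement met.
Supplier L, Supplier P: unused.
Cost = 170×8 + 40×10 + 50×18 + 120×56 + 130×60 = 17180.

17180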